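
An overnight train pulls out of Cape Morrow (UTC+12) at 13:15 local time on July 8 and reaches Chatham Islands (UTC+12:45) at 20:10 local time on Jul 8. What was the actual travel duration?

Departure in UTC: 13:15 − 12:00 = 01:15 on Jul 8.
Arrival in UTC: 20:10 − 12:45 = 07:25 on Jul 8.
Elapsed = 07:25 − 01:15 = 6 hours 10 minutes.

6 hours 10 minutes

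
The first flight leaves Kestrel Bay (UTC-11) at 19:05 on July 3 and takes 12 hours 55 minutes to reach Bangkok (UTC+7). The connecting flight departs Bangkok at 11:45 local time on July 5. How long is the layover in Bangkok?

Convert departure to UTC: 19:05 + 11:00 = 06:05 UTC on Jul 4.
Add 12 hours 55 minutes flight time → 19:00 UTC.
Bangkok is UTC+7:00, so local arrival = 19:00 + 7:00 = 02:00 on Jul 5.
Layover = 11:45 − 02:00 = 9 hours 45 minutes.

9 hours 45 minutes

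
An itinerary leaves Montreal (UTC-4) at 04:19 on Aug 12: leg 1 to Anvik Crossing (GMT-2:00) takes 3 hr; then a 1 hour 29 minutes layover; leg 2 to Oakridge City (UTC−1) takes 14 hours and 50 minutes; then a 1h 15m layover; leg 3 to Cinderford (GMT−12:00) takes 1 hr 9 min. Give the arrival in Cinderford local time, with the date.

18:02 on August 12

Convert departure to UTC: 04:19 + 4:00 = 08:19 UTC on Aug 12.
Add 3 hours leg 1 → 11:19 UTC.
Add 1 hour and 29 minutes layover in Anvik Crossing → 12:48 UTC.
Add 14 hours 50 minutes leg 2 → 03:38 UTC (Aug 13).
Add 1 hour 15 minutes layover in Oakridge City → 04:53 UTC.
Add 1 hour 9 minutes leg 3 → 06:02 UTC.
Cinderford is UTC−12:00, so local arrival = 06:02 − 12:00 = 18:02 on Aug 12.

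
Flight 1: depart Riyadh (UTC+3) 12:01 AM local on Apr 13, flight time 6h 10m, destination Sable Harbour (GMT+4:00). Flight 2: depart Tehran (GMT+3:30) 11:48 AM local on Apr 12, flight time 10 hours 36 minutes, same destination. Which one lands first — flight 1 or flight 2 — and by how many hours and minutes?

the second, by 8 hours 17 minutes

Flight 1 in UTC: 12:01 AM − 3:00 = 9:01 PM on Apr 12.
+6 hours and 10 minutes → arrive 3:11 AM UTC on Apr 13.
Flight 2 in UTC: 11:48 AM − 3:30 = 8:18 AM on Apr 12.
+10 hours 36 minutes → arrive 6:54 PM UTC on Apr 12.
Flight 2 lands earlier by 8 hours 17 minutes.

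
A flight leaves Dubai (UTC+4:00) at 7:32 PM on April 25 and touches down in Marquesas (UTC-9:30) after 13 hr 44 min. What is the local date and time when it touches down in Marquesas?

7:46 PM on Apr 25

Marquesas is 13:30 behind Dubai.
After 13 hours 44 minutes it is 9:16 AM (Apr 26) in Dubai.
Shift by the zone difference: 9:16 AM − 13:30 = 7:46 PM on Apr 25 in Marquesas.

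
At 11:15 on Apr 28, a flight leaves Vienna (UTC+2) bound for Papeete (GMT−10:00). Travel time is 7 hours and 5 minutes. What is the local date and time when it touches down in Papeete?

06:20 on April 28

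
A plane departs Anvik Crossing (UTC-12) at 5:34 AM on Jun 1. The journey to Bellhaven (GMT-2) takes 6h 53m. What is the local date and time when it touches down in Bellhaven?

10:27 PM on June 1

Convert departure to UTC: 5:34 AM + 12:00 = 5:34 PM UTC on Jun 1.
Add 6 hours and 53 minutes travel time → 12:27 AM UTC (Jun 2).
Bellhaven is UTC−2:00, so local arrival = 12:27 AM − 2:00 = 10:27 PM on Jun 1.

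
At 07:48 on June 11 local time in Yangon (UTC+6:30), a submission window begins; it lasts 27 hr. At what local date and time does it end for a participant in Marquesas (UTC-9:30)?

Convert start to UTC: 07:48 − 6:30 = 01:18 UTC on Jun 11.
Add 27 hours duration → 04:18 UTC (Jun 12).
Marquesas is UTC−9:30, so local end time = 04:18 − 9:30 = 18:48 on Jun 11.

18:48 on Jun 11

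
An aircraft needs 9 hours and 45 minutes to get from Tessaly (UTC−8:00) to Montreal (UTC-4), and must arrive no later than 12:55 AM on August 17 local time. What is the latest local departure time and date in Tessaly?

Target arrival in UTC: 12:55 AM + 4:00 = 4:55 AM on Aug 17.
Subtract 9 hours and 45 minutes → departure 7:10 PM UTC on Aug 16.
Tessaly is UTC−8:00: 7:10 PM − 8:00 = 11:10 AM on Aug 16.

11:10 AM on August 16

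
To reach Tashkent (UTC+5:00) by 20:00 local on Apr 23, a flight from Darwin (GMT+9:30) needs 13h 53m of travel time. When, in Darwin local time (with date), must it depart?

10:37 on Apr 23

Target arrival in UTC: 20:00 − 5:00 = 15:00 on Apr 23.
Subtract 13 hours 53 minutes → departure 01:07 UTC on Apr 23.
Darwin is UTC+9:30: 01:07 + 9:30 = 10:37 on Apr 23.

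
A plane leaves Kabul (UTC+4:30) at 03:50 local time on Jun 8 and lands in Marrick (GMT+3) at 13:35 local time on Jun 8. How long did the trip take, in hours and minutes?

Departure in UTC: 03:50 − 4:30 = 23:20 on Jun 7.
Arrival in UTC: 13:35 − 3:00 = 10:35 on Jun 8.
Elapsed = 10:35 − 23:20 (+1 day) = 11 hours 15 minutes.

11 hours 15 minutes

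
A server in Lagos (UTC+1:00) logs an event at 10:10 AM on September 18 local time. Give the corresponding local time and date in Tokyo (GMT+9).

In UTC: 10:10 AM − 1:00 = 9:10 AM on Sep 18.
Tokyo is UTC+9:00: 9:10 AM + 9:00 = 6:10 PM on Sep 18.

6:10 PM on Sep 18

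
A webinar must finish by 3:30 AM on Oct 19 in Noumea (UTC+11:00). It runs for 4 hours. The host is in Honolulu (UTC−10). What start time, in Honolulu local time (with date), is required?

2:30 AM on October 18

Target end time in UTC: 3:30 AM − 11:00 = 4:30 PM on Oct 18.
Subtract 4 hours → start 12:30 PM UTC on Oct 18.
Honolulu is UTC−10:00: 12:30 PM − 10:00 = 2:30 AM on Oct 18.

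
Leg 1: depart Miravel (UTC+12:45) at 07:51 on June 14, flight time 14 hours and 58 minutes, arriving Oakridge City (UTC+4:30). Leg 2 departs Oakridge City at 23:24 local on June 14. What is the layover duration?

8 hours 50 minutes

Convert departure to UTC: 07:51 − 12:45 = 19:06 UTC on Jun 13.
Add 14 hours and 58 minutes flight time → 10:04 UTC (Jun 14).
Oakridge City is UTC+4:30, so local arrival = 10:04 + 4:30 = 14:34 on Jun 14.
Layover = 23:24 − 14:34 = 8 hours 50 minutes.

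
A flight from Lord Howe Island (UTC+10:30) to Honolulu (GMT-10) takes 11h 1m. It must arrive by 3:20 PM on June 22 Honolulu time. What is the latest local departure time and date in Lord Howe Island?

Target arrival in UTC: 3:20 PM + 10:00 = 1:20 AM on Jun 23.
Subtract 11 hours 1 minute → departure 2:19 PM UTC on Jun 22.
Lord Howe Island is UTC+10:30: 2:19 PM + 10:30 = 12:49 AM on Jun 23.

12:49 AM on June 23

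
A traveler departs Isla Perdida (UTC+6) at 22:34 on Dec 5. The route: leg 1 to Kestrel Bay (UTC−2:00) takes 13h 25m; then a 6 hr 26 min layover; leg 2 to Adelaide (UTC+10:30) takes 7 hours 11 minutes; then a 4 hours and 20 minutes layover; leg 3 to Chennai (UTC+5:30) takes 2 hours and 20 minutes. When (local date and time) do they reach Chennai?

07:46 on Dec 7

Convert departure to UTC: 22:34 − 6:00 = 16:34 UTC on Dec 5.
Add 13 hours 25 minutes leg 1 → 05:59 UTC (Dec 6).
Add 6 hours and 26 minutes layover in Kestrel Bay → 12:25 UTC.
Add 7 hours 11 minutes leg 2 → 19:36 UTC.
Add 4 hours 20 minutes layover in Adelaide → 23:56 UTC.
Add 2 hours and 20 minutes leg 3 → 02:16 UTC (Dec 7).
Chennai is UTC+5:30, so local arrival = 02:16 + 5:30 = 07:46 on Dec 7.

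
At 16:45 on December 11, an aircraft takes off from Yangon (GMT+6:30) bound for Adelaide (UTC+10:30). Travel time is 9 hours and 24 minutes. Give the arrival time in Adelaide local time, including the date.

Adelaide is 4:00 ahead of Yangon.
After 9 hours 24 minutes it is 02:09 (Dec 12) in Yangon.
Shift by the zone difference: 02:09 + 4:00 = 06:09 on Dec 12 in Adelaide.

06:09 on December 12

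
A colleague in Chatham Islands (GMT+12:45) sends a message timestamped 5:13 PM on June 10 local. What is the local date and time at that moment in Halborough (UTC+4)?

In UTC: 5:13 PM − 12:45 = 4:28 AM on Jun 10.
Halborough is UTC+4:00: 4:28 AM + 4:00 = 8:28 AM on Jun 10.

8:28 AM on Jun 10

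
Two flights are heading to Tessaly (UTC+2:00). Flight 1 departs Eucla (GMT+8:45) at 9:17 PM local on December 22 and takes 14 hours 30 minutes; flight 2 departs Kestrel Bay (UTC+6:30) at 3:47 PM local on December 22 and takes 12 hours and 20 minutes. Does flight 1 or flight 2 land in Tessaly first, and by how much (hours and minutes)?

Flight 1 in UTC: 9:17 PM − 8:45 = 12:32 PM on Dec 22.
+14 hours 30 minutes → arrive 3:02 AM UTC on Dec 23.
Flight 2 in UTC: 3:47 PM − 6:30 = 9:17 AM on Dec 22.
+12 hours 20 minutes → arrive 9:37 PM UTC on Dec 22.
Flight 2 lands earlier by 5 hours 25 minutes.

the second, by 5 hours 25 minutes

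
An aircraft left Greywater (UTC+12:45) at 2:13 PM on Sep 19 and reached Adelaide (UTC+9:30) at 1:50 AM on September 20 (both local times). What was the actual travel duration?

14 hours 52 minutes

Adelaide is 3:15 behind Greywater.
Clock-face elapsed time (ignoring zones) is 11 hours 37 minutes.
Actual elapsed = 11 hours 37 minutes + 3:15 = 14 hours 52 minutes.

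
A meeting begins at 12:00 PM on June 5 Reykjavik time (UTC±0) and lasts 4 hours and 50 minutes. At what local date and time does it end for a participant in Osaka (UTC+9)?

Reykjavik is at UTC+0, so start is already 12:00 PM UTC on Jun 5.
Add 4 hours 50 minutes duration → 4:50 PM UTC.
Osaka is UTC+9:00, so local end time = 4:50 PM + 9:00 = 1:50 AM on Jun 6.

1:50 AM on June 6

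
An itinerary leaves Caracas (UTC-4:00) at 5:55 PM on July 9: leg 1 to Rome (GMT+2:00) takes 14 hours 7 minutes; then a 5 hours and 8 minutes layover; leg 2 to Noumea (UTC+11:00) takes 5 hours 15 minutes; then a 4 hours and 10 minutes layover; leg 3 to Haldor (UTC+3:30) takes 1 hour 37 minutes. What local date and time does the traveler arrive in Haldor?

7:42 AM on July 11

Convert departure to UTC: 5:55 PM + 4:00 = 9:55 PM UTC on Jul 9.
Add 14 hours and 7 minutes leg 1 → 12:02 PM UTC (Jul 10).
Add 5 hours 8 minutes layover in Rome → 5:10 PM UTC.
Add 5 hours 15 minutes leg 2 → 10:25 PM UTC.
Add 4 hours and 10 minutes layover in Noumea → 2:35 AM UTC (Jul 11).
Add 1 hour 37 minutes leg 3 → 4:12 AM UTC.
Haldor is UTC+3:30, so local arrival = 4:12 AM + 3:30 = 7:42 AM on Jul 11.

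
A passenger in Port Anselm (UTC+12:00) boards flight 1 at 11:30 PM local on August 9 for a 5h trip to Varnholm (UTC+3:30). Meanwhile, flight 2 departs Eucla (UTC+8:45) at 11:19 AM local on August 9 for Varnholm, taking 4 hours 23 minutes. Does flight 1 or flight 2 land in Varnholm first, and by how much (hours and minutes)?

Flight 1 in UTC: 11:30 PM − 12:00 = 11:30 AM on Aug 9.
+5 hours → arrive 4:30 PM UTC on Aug 9.
Flight 2 in UTC: 11:19 AM − 8:45 = 2:34 AM on Aug 9.
+4 hours and 23 minutes → arrive 6:57 AM UTC on Aug 9.
Flight 2 lands earlier by 9 hours 33 minutes.

the second, by 9 hours 33 minutes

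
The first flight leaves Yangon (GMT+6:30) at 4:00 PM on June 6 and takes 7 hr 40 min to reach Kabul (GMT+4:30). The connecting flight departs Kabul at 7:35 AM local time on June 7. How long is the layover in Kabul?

Convert departure to UTC: 4:00 PM − 6:30 = 9:30 AM UTC on Jun 6.
Add 7 hours 40 minutes flight time → 5:10 PM UTC.
Kabul is UTC+4:30, so local arrival = 5:10 PM + 4:30 = 9:40 PM on Jun 6.
Layover = 7:35 AM − 9:40 PM (+1 day) = 9 hours 55 minutes.

9 hours 55 minutes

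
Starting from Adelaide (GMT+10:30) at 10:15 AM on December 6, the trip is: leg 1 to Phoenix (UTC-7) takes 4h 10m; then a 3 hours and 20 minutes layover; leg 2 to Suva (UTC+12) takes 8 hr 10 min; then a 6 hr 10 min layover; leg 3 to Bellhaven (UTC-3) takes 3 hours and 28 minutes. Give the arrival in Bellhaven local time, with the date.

Convert departure to UTC: 10:15 AM − 10:30 = 11:45 PM UTC on Dec 5.
Add 4 hours 10 minutes leg 1 → 3:55 AM UTC (Dec 6).
Add 3 hours and 20 minutes layover in Phoenix → 7:15 AM UTC.
Add 8 hours and 10 minutes leg 2 → 3:25 PM UTC.
Add 6 hours 10 minutes layover in Suva → 9:35 PM UTC.
Add 3 hours and 28 minutes leg 3 → 1:03 AM UTC (Dec 7).
Bellhaven is UTC−3:00, so local arrival = 1:03 AM − 3:00 = 10:03 PM on Dec 6.

10:03 PM on December 6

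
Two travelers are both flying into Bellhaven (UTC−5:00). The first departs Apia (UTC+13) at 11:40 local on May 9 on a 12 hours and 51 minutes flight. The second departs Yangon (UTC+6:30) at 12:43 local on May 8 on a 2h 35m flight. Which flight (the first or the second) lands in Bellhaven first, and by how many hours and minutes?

the second, by 26 hours 43 minutes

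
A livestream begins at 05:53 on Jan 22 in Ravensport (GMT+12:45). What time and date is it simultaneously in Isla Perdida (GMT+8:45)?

In UTC: 05:53 − 12:45 = 17:08 on Jan 21.
Isla Perdida is UTC+8:45: 17:08 + 8:45 = 01:53 on Jan 22.

01:53 on January 22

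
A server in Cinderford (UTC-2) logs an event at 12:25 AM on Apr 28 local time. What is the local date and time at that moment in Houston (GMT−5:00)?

9:25 PM on Apr 27

In UTC: 12:25 AM + 2:00 = 2:25 AM on Apr 28.
Houston is UTC−5:00: 2:25 AM − 5:00 = 9:25 PM on Apr 27.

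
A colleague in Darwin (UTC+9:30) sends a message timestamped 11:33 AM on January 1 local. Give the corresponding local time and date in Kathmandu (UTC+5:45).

7:48 AM on January 1

In UTC: 11:33 AM − 9:30 = 2:03 AM on Jan 1.
Kathmandu is UTC+5:45: 2:03 AM + 5:45 = 7:48 AM on Jan 1.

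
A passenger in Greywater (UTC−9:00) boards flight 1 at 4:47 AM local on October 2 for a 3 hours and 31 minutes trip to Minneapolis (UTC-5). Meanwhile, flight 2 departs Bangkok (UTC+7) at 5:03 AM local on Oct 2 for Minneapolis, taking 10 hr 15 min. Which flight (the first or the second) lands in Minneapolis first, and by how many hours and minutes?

the second, by 9 hours

Flight 1 in UTC: 4:47 AM + 9:00 = 1:47 PM on Oct 2.
+3 hours and 31 minutes → arrive 5:18 PM UTC on Oct 2.
Flight 2 in UTC: 5:03 AM − 7:00 = 10:03 PM on Oct 1.
+10 hours 15 minutes → arrive 8:18 AM UTC on Oct 2.
Flight 2 lands earlier by 9 hours.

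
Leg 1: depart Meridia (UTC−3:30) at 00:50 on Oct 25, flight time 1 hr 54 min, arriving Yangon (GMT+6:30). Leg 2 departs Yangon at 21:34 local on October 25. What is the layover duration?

8 hours 50 minutes

Convert departure to UTC: 00:50 + 3:30 = 04:20 UTC on Oct 25.
Add 1 hour 54 minutes flight time → 06:14 UTC.
Yangon is UTC+6:30, so local arrival = 06:14 + 6:30 = 12:44 on Oct 25.
Layover = 21:34 − 12:44 = 8 hours 50 minutes.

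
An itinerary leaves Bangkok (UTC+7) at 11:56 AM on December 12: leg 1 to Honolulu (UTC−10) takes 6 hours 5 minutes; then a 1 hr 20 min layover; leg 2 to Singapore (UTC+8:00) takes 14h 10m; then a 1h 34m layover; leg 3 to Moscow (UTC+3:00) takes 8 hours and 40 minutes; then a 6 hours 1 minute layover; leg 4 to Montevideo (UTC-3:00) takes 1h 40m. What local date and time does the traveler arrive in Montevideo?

Convert departure to UTC: 11:56 AM − 7:00 = 4:56 AM UTC on Dec 12.
Add 6 hours 5 minutes leg 1 → 11:01 AM UTC.
Add 1 hour 20 minutes layover in Honolulu → 12:21 PM UTC.
Add 14 hours and 10 minutes leg 2 → 2:31 AM UTC (Dec 13).
Add 1 hour 34 minutes layover in Singapore → 4:05 AM UTC.
Add 8 hours 40 minutes leg 3 → 12:45 PM UTC.
Add 6 hours and 1 minute layover in Moscow → 6:46 PM UTC.
Add 1 hour and 40 minutes leg 4 → 8:26 PM UTC.
Montevideo is UTC−3:00, so local arrival = 8:26 PM − 3:00 = 5:26 PM on Dec 13.

5:26 PM on December 13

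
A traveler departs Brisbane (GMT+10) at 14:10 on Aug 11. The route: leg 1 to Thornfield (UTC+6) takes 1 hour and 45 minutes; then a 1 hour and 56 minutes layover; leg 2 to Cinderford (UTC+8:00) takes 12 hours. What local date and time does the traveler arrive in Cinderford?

03:51 on August 12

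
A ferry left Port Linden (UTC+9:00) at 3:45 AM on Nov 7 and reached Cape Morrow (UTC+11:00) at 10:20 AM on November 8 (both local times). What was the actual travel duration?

28 hours 35 minutes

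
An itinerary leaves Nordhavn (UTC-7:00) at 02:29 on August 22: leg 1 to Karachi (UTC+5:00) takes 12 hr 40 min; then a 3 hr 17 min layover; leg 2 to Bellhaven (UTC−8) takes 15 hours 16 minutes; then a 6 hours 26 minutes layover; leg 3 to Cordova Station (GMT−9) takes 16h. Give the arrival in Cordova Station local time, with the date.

06:08 on August 24

Convert departure to UTC: 02:29 + 7:00 = 09:29 UTC on Aug 22.
Add 12 hours 40 minutes leg 1 → 22:09 UTC.
Add 3 hours and 17 minutes layover in Karachi → 01:26 UTC (Aug 23).
Add 15 hours 16 minutes leg 2 → 16:42 UTC.
Add 6 hours 26 minutes layover in Bellhaven → 23:08 UTC.
Add 16 hours leg 3 → 15:08 UTC (Aug 24).
Cordova Station is UTC−9:00, so local arrival = 15:08 − 9:00 = 06:08 on Aug 24.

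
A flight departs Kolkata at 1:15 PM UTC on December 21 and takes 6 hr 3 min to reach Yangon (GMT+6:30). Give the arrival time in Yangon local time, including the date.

Departure is given in UTC: 1:15 PM on Dec 21.
Add 6 hours 3 minutes → 7:18 PM UTC.
Yangon is UTC+6:30: 7:18 PM + 6:30 = 1:48 AM on Dec 22.

1:48 AM on December 22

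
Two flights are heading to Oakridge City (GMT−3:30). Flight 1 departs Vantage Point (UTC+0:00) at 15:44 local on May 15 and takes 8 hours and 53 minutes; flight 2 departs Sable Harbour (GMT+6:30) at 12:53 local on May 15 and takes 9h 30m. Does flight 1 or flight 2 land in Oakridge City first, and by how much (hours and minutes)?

the second, by 8 hours 44 minutes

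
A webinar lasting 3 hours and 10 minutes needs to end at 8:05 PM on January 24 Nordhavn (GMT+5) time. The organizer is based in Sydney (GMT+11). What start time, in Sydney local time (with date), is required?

10:55 PM on January 24

Target end time in UTC: 8:05 PM − 5:00 = 3:05 PM on Jan 24.
Subtract 3 hours 10 minutes → start 11:55 AM UTC on Jan 24.
Sydney is UTC+11:00: 11:55 AM + 11:00 = 10:55 PM on Jan 24.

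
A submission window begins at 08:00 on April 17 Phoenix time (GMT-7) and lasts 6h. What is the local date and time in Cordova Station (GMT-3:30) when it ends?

17:30 on April 17

Convert start to UTC: 08:00 + 7:00 = 15:00 UTC on Apr 17.
Add 6 hours duration → 21:00 UTC.
Cordova Station is UTC−3:30, so local end time = 21:00 − 3:30 = 17:30 on Apr 17.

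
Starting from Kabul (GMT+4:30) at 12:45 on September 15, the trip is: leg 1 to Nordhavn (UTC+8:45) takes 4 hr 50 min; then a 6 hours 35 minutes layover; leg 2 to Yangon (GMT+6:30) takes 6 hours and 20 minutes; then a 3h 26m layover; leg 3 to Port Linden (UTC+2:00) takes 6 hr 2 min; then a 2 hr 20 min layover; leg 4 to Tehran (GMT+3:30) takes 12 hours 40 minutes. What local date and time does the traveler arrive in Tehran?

Convert departure to UTC: 12:45 − 4:30 = 08:15 UTC on Sep 15.
Add 4 hours and 50 minutes leg 1 → 13:05 UTC.
Add 6 hours and 35 minutes layover in Nordhavn → 19:40 UTC.
Add 6 hours 20 minutes leg 2 → 02:00 UTC (Sep 16).
Add 3 hours and 26 minutes layover in Yangon → 05:26 UTC.
Add 6 hours 2 minutes leg 3 → 11:28 UTC.
Add 2 hours 20 minutes layover in Port Linden → 13:48 UTC.
Add 12 hours and 40 minutes leg 4 → 02:28 UTC (Sep 17).
Tehran is UTC+3:30, so local arrival = 02:28 + 3:30 = 05:58 on Sep 17.

05:58 on Sep 17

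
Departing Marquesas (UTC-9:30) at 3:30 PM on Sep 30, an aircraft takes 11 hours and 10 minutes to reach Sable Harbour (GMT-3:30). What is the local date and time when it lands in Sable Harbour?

8:40 AM on Oct 1

Convert departure to UTC: 3:30 PM + 9:30 = 1:00 AM UTC on Oct 1.
Add 11 hours and 10 minutes travel time → 12:10 PM UTC.
Sable Harbour is UTC−3:30, so local arrival = 12:10 PM − 3:30 = 8:40 AM on Oct 1.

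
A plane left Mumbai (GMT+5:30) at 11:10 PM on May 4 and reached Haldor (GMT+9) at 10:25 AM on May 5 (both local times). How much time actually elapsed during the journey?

Haldor is 3:30 ahead of Mumbai.
Clock-face elapsed time (ignoring zones) is 11 hours 15 minutes.
Actual elapsed = 11 hours 15 minutes − 3:30 = 7 hours 45 minutes.

7 hours 45 minutes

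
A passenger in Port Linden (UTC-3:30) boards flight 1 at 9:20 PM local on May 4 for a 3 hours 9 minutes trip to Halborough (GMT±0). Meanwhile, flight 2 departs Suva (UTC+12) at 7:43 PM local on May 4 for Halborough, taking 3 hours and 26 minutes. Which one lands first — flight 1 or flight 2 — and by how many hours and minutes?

Flight 1 in UTC: 9:20 PM + 3:30 = 12:50 AM on May 5.
+3 hours 9 minutes → arrive 3:59 AM UTC on May 5.
Flight 2 in UTC: 7:43 PM − 12:00 = 7:43 AM on May 4.
+3 hours 26 minutes → arrive 11:09 AM UTC on May 4.
Flight 2 lands earlier by 16 hours 50 minutes.

the second, by 16 hours 50 minutes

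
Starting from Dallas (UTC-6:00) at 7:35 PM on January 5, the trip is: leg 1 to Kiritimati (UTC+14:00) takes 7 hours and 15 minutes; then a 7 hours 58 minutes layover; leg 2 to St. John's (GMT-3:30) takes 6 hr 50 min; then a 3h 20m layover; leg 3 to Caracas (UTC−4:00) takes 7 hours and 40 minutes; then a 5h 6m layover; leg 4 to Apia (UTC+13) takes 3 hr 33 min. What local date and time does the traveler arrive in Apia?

8:17 AM on Jan 8

Convert departure to UTC: 7:35 PM + 6:00 = 1:35 AM UTC on Jan 6.
Add 7 hours 15 minutes leg 1 → 8:50 AM UTC.
Add 7 hours and 58 minutes layover in Kiritimati → 4:48 PM UTC.
Add 6 hours 50 minutes leg 2 → 11:38 PM UTC.
Add 3 hours and 20 minutes layover in St. John's → 2:58 AM UTC (Jan 7).
Add 7 hours and 40 minutes leg 3 → 10:38 AM UTC.
Add 5 hours and 6 minutes layover in Caracas → 3:44 PM UTC.
Add 3 hours and 33 minutes leg 4 → 7:17 PM UTC.
Apia is UTC+13:00, so local arrival = 7:17 PM + 13:00 = 8:17 AM on Jan 8.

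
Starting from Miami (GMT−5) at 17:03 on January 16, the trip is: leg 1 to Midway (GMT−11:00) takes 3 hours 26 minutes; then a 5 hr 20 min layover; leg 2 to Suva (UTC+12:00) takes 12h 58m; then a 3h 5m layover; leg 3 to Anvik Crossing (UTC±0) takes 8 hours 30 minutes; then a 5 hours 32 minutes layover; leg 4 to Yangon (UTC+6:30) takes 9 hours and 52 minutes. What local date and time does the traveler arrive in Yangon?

05:16 on January 19

Convert departure to UTC: 17:03 + 5:00 = 22:03 UTC on Jan 16.
Add 3 hours 26 minutes leg 1 → 01:29 UTC (Jan 17).
Add 5 hours and 20 minutes layover in Midway → 06:49 UTC.
Add 12 hours 58 minutes leg 2 → 19:47 UTC.
Add 3 hours and 5 minutes layover in Suva → 22:52 UTC.
Add 8 hours 30 minutes leg 3 → 07:22 UTC (Jan 18).
Add 5 hours 32 minutes layover in Anvik Crossing → 12:54 UTC.
Add 9 hours and 52 minutes leg 4 → 22:46 UTC.
Yangon is UTC+6:30, so local arrival = 22:46 + 6:30 = 05:16 on Jan 19.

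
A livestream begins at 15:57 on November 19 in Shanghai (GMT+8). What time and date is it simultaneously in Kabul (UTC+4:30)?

In UTC: 15:57 − 8:00 = 07:57 on Nov 19.
Kabul is UTC+4:30: 07:57 + 4:30 = 12:27 on Nov 19.

12:27 on November 19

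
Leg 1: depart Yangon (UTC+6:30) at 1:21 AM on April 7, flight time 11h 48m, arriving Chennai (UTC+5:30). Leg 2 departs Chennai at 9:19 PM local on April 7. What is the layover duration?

9 hours 10 minutes

Convert departure to UTC: 1:21 AM − 6:30 = 6:51 PM UTC on Apr 6.
Add 11 hours and 48 minutes flight time → 6:39 AM UTC (Apr 7).
Chennai is UTC+5:30, so local arrival = 6:39 AM + 5:30 = 12:09 PM on Apr 7.
Layover = 9:19 PM − 12:09 PM = 9 hours 10 minutes.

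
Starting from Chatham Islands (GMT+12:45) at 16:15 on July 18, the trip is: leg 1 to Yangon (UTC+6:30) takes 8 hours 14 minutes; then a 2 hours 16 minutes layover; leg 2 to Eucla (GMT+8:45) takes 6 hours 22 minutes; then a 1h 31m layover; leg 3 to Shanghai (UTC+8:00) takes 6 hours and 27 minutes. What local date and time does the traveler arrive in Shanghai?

Convert departure to UTC: 16:15 − 12:45 = 03:30 UTC on Jul 18.
Add 8 hours and 14 minutes leg 1 → 11:44 UTC.
Add 2 hours 16 minutes layover in Yangon → 14:00 UTC.
Add 6 hours and 22 minutes leg 2 → 20:22 UTC.
Add 1 hour 31 minutes layover in Eucla → 21:53 UTC.
Add 6 hours 27 minutes leg 3 → 04:20 UTC (Jul 19).
Shanghai is UTC+8:00, so local arrival = 04:20 + 8:00 = 12:20 on Jul 19.

12:20 on July 19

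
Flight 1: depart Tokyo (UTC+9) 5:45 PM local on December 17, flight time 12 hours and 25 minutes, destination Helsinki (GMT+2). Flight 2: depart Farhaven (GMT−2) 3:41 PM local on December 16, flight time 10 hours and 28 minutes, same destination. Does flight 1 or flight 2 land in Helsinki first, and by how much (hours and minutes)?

the second, by 17 hours 1 minute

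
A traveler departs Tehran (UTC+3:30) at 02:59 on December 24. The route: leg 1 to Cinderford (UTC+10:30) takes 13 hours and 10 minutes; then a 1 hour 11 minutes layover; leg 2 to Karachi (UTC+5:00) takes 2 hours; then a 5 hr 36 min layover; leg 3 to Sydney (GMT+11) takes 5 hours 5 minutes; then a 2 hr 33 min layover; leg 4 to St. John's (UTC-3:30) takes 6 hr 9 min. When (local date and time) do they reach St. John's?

Convert departure to UTC: 02:59 − 3:30 = 23:29 UTC on Dec 23.
Add 13 hours and 10 minutes leg 1 → 12:39 UTC (Dec 24).
Add 1 hour and 11 minutes layover in Cinderford → 13:50 UTC.
Add 2 hours leg 2 → 15:50 UTC.
Add 5 hours 36 minutes layover in Karachi → 21:26 UTC.
Add 5 hours and 5 minutes leg 3 → 02:31 UTC (Dec 25).
Add 2 hours 33 minutes layover in Sydney → 05:04 UTC.
Add 6 hours and 9 minutes leg 4 → 11:13 UTC.
St. John's is UTC−3:30, so local arrival = 11:13 − 3:30 = 07:43 on Dec 25.

07:43 on Dec 25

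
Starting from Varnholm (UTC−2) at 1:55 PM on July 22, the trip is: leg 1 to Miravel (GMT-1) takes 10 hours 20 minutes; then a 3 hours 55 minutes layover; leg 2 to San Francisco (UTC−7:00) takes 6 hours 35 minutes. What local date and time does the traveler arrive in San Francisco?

5:45 AM on Jul 23

Convert departure to UTC: 1:55 PM + 2:00 = 3:55 PM UTC on Jul 22.
Add 10 hours 20 minutes leg 1 → 2:15 AM UTC (Jul 23).
Add 3 hours 55 minutes layover in Miravel → 6:10 AM UTC.
Add 6 hours 35 minutes leg 2 → 12:45 PM UTC.
San Francisco is UTC−7:00, so local arrival = 12:45 PM − 7:00 = 5:45 AM on Jul 23.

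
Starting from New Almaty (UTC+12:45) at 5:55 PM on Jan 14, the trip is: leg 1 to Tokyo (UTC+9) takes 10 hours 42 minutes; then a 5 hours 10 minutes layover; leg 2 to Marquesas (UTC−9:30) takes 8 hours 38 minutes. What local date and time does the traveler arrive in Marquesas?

Convert departure to UTC: 5:55 PM − 12:45 = 5:10 AM UTC on Jan 14.
Add 10 hours 42 minutes leg 1 → 3:52 PM UTC.
Add 5 hours and 10 minutes layover in Tokyo → 9:02 PM UTC.
Add 8 hours 38 minutes leg 2 → 5:40 AM UTC (Jan 15).
Marquesas is UTC−9:30, so local arrival = 5:40 AM − 9:30 = 8:10 PM on Jan 14.

8:10 PM on January 14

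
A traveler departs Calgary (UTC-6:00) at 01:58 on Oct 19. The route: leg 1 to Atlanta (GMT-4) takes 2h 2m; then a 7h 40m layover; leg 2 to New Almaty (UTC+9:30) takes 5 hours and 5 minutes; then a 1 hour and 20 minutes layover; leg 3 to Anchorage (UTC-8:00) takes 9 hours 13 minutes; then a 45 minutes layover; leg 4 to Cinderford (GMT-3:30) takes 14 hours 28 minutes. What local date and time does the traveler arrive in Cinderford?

21:01 on October 20

Convert departure to UTC: 01:58 + 6:00 = 07:58 UTC on Oct 19.
Add 2 hours and 2 minutes leg 1 → 10:00 UTC.
Add 7 hours and 40 minutes layover in Atlanta → 17:40 UTC.
Add 5 hours and 5 minutes leg 2 → 22:45 UTC.
Add 1 hour and 20 minutes layover in New Almaty → 00:05 UTC (Oct 20).
Add 9 hours and 13 minutes leg 3 → 09:18 UTC.
Add 45 minutes layover in Anchorage → 10:03 UTC.
Add 14 hours 28 minutes leg 4 → 00:31 UTC (Oct 21).
Cinderford is UTC−3:30, so local arrival = 00:31 − 3:30 = 21:01 on Oct 20.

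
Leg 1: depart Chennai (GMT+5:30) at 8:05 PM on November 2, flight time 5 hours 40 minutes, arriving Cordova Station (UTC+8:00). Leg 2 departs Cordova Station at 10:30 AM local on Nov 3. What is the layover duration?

6 hours 15 minutes

Convert departure to UTC: 8:05 PM − 5:30 = 2:35 PM UTC on Nov 2.
Add 5 hours 40 minutes flight time → 8:15 PM UTC.
Cordova Station is UTC+8:00, so local arrival = 8:15 PM + 8:00 = 4:15 AM on Nov 3.
Layover = 10:30 AM − 4:15 AM = 6 hours 15 minutes.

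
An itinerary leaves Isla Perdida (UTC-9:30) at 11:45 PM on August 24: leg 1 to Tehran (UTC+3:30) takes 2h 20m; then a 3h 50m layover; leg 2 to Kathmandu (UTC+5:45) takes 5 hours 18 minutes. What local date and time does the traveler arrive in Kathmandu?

2:28 AM on August 26

Convert departure to UTC: 11:45 PM + 9:30 = 9:15 AM UTC on Aug 25.
Add 2 hours 20 minutes leg 1 → 11:35 AM UTC.
Add 3 hours and 50 minutes layover in Tehran → 3:25 PM UTC.
Add 5 hours and 18 minutes leg 2 → 8:43 PM UTC.
Kathmandu is UTC+5:45, so local arrival = 8:43 PM + 5:45 = 2:28 AM on Aug 26.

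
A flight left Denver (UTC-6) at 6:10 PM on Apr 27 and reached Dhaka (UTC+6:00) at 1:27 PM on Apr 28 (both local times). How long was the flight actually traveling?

Dhaka is 12:00 ahead of Denver.
Clock-face elapsed time (ignoring zones) is 19 hours 17 minutes.
Actual elapsed = 19 hours 17 minutes − 12:00 = 7 hours 17 minutes.

7 hours 17 minutes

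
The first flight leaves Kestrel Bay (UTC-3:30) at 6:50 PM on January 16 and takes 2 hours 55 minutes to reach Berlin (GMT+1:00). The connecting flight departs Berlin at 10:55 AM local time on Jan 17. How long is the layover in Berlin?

8 hours 40 minutes

Convert departure to UTC: 6:50 PM + 3:30 = 10:20 PM UTC on Jan 16.
Add 2 hours 55 minutes flight time → 1:15 AM UTC (Jan 17).
Berlin is UTC+1:00, so local arrival = 1:15 AM + 1:00 = 2:15 AM on Jan 17.
Layover = 10:55 AM − 2:15 AM = 8 hours 40 minutes.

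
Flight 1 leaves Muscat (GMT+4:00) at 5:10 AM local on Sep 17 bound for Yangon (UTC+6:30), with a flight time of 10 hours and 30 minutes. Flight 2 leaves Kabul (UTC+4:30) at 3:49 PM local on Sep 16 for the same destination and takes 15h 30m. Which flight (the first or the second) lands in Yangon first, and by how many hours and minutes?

Flight 1 in UTC: 5:10 AM − 4:00 = 1:10 AM on Sep 17.
+10 hours 30 minutes → arrive 11:40 AM UTC on Sep 17.
Flight 2 in UTC: 3:49 PM − 4:30 = 11:19 AM on Sep 16.
+15 hours 30 minutes → arrive 2:49 AM UTC on Sep 17.
Flight 2 lands earlier by 8 hours 51 minutes.

the second, by 8 hours 51 minutes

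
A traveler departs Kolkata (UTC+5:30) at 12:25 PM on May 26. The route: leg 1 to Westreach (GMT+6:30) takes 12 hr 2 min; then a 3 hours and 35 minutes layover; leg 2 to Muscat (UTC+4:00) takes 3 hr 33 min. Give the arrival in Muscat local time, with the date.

6:05 AM on May 27

Convert departure to UTC: 12:25 PM − 5:30 = 6:55 AM UTC on May 26.
Add 12 hours 2 minutes leg 1 → 6:57 PM UTC.
Add 3 hours 35 minutes layover in Westreach → 10:32 PM UTC.
Add 3 hours and 33 minutes leg 2 → 2:05 AM UTC (May 27).
Muscat is UTC+4:00, so local arrival = 2:05 AM + 4:00 = 6:05 AM on May 27.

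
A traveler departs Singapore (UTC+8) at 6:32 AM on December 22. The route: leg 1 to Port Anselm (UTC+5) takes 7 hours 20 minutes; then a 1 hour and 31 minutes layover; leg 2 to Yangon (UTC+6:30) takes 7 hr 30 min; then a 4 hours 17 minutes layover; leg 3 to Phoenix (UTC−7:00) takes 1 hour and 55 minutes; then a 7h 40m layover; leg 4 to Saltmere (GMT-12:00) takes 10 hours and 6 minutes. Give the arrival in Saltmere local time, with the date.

Convert departure to UTC: 6:32 AM − 8:00 = 10:32 PM UTC on Dec 21.
Add 7 hours and 20 minutes leg 1 → 5:52 AM UTC (Dec 22).
Add 1 hour and 31 minutes layover in Port Anselm → 7:23 AM UTC.
Add 7 hours 30 minutes leg 2 → 2:53 PM UTC.
Add 4 hours and 17 minutes layover in Yangon → 7:10 PM UTC.
Add 1 hour 55 minutes leg 3 → 9:05 PM UTC.
Add 7 hours and 40 minutes layover in Phoenix → 4:45 AM UTC (Dec 23).
Add 10 hours 6 minutes leg 4 → 2:51 PM UTC.
Saltmere is UTC−12:00, so local arrival = 2:51 PM − 12:00 = 2:51 AM on Dec 23.

2:51 AM on December 23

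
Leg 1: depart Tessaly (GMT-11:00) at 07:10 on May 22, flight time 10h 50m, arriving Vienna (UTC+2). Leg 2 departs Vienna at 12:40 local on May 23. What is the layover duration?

5 hours 40 minutes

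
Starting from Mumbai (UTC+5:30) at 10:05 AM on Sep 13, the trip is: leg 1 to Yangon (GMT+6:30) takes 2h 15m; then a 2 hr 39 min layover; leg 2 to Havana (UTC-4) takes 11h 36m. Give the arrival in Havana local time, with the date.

5:05 PM on Sep 13

Convert departure to UTC: 10:05 AM − 5:30 = 4:35 AM UTC on Sep 13.
Add 2 hours and 15 minutes leg 1 → 6:50 AM UTC.
Add 2 hours 39 minutes layover in Yangon → 9:29 AM UTC.
Add 11 hours 36 minutes leg 2 → 9:05 PM UTC.
Havana is UTC−4:00, so local arrival = 9:05 PM − 4:00 = 5:05 PM on Sep 13.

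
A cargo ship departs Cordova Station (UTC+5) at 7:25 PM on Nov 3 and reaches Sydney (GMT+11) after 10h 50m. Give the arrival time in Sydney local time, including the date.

Convert departure to UTC: 7:25 PM − 5:00 = 2:25 PM UTC on Nov 3.
Add 10 hours 50 minutes travel time → 1:15 AM UTC (Nov 4).
Sydney is UTC+11:00, so local arrival = 1:15 AM + 11:00 = 12:15 PM on Nov 4.

12:15 PM on November 4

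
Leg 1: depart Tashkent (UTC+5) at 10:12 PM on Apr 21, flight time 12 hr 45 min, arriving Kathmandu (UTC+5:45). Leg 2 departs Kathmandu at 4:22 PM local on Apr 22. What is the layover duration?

Convert departure to UTC: 10:12 PM − 5:00 = 5:12 PM UTC on Apr 21.
Add 12 hours 45 minutes flight time → 5:57 AM UTC (Apr 22).
Kathmandu is UTC+5:45, so local arrival = 5:57 AM + 5:45 = 11:42 AM on Apr 22.
Layover = 4:22 PM − 11:42 AM = 4 hours 40 minutes.

4 hours 40 minutes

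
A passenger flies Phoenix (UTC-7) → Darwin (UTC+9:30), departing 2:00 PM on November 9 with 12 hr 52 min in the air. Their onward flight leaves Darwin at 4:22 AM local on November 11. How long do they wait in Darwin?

9 hours

Convert departure to UTC: 2:00 PM + 7:00 = 9:00 PM UTC on Nov 9.
Add 12 hours 52 minutes flight time → 9:52 AM UTC (Nov 10).
Darwin is UTC+9:30, so local arrival = 9:52 AM + 9:30 = 7:22 PM on Nov 10.
Layover = 4:22 AM − 7:22 PM (+1 day) = 9 hours.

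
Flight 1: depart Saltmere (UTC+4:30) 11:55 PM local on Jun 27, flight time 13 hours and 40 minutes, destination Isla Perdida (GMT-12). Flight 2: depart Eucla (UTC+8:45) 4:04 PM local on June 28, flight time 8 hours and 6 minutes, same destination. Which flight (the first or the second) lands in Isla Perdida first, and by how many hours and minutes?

the first, by 6 hours 20 minutes

Flight 1 in UTC: 11:55 PM − 4:30 = 7:25 PM on Jun 27.
+13 hours and 40 minutes → arrive 9:05 AM UTC on Jun 28.
Flight 2 in UTC: 4:04 PM − 8:45 = 7:19 AM on Jun 28.
+8 hours 6 minutes → arrive 3:25 PM UTC on Jun 28.
Flight 1 lands earlier by 6 hours 20 minutes.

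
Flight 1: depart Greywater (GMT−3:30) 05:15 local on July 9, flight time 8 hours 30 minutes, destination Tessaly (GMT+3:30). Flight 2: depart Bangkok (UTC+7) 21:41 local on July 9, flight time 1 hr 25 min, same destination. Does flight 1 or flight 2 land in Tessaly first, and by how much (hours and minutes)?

Flight 1 in UTC: 05:15 + 3:30 = 08:45 on Jul 9.
+8 hours and 30 minutes → arrive 17:15 UTC on Jul 9.
Flight 2 in UTC: 21:41 − 7:00 = 14:41 on Jul 9.
+1 hour 25 minutes → arrive 16:06 UTC on Jul 9.
Flight 2 lands earlier by 1 hour 9 minutes.

the second, by 1 hour 9 minutes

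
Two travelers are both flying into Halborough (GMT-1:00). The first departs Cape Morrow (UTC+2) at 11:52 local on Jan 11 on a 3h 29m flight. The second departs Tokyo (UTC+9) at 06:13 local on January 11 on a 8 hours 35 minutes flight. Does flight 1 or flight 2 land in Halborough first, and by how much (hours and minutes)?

Flight 1 in UTC: 11:52 − 2:00 = 09:52 on Jan 11.
+3 hours and 29 minutes → arrive 13:21 UTC on Jan 11.
Flight 2 in UTC: 06:13 − 9:00 = 21:13 on Jan 10.
+8 hours 35 minutes → arrive 05:48 UTC on Jan 11.
Flight 2 lands earlier by 7 hours 33 minutes.

the second, by 7 hours 33 minutes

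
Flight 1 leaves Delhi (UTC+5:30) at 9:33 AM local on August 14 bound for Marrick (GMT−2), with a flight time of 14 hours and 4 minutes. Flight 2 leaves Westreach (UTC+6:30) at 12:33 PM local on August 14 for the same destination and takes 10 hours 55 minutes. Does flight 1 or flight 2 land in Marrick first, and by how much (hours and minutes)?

the second, by 1 hour 9 minutes

Flight 1 in UTC: 9:33 AM − 5:30 = 4:03 AM on Aug 14.
+14 hours 4 minutes → arrive 6:07 PM UTC on Aug 14.
Flight 2 in UTC: 12:33 PM − 6:30 = 6:03 AM on Aug 14.
+10 hours 55 minutes → arrive 4:58 PM UTC on Aug 14.
Flight 2 lands earlier by 1 hour 9 minutes.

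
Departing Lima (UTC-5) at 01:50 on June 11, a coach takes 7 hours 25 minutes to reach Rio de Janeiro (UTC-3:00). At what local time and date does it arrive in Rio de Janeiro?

11:15 on June 11

Rio de Janeiro is 2:00 ahead of Lima.
After 7 hours 25 minutes it is 09:15 in Lima.
Shift by the zone difference: 09:15 + 2:00 = 11:15 on Jun 11 in Rio de Janeiro.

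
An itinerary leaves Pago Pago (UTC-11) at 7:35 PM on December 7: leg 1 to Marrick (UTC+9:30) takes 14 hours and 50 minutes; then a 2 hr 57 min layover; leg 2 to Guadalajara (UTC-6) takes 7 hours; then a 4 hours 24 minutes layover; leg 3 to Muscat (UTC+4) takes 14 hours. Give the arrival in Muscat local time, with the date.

Convert departure to UTC: 7:35 PM + 11:00 = 6:35 AM UTC on Dec 8.
Add 14 hours 50 minutes leg 1 → 9:25 PM UTC.
Add 2 hours and 57 minutes layover in Marrick → 12:22 AM UTC (Dec 9).
Add 7 hours leg 2 → 7:22 AM UTC.
Add 4 hours 24 minutes layover in Guadalajara → 11:46 AM UTC.
Add 14 hours leg 3 → 1:46 AM UTC (Dec 10).
Muscat is UTC+4:00, so local arrival = 1:46 AM + 4:00 = 5:46 AM on Dec 10.

5:46 AM on Dec 10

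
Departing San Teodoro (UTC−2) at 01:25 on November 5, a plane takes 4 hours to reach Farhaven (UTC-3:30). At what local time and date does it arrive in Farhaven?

03:55 on November 5

Convert departure to UTC: 01:25 + 2:00 = 03:25 UTC on Nov 5.
Add 4 hours travel time → 07:25 UTC.
Farhaven is UTC−3:30, so local arrival = 07:25 − 3:30 = 03:55 on Nov 5.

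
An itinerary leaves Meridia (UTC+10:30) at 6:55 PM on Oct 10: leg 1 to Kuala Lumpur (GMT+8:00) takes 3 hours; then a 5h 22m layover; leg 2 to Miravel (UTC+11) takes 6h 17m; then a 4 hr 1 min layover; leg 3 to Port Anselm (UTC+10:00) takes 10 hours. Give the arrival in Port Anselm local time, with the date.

11:05 PM on October 11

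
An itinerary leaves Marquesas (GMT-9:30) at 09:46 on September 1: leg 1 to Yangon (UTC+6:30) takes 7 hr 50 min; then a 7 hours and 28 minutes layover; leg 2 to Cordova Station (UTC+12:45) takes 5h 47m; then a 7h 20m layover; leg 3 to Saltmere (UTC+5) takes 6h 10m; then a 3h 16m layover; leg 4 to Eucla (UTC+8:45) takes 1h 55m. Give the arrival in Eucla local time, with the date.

19:47 on September 3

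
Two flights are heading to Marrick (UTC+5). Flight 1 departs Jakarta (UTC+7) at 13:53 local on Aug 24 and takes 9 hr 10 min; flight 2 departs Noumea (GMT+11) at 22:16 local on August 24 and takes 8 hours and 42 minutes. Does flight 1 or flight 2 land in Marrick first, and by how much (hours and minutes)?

the first, by 3 hours 55 minutes

Flight 1 in UTC: 13:53 − 7:00 = 06:53 on Aug 24.
+9 hours 10 minutes → arrive 16:03 UTC on Aug 24.
Flight 2 in UTC: 22:16 − 11:00 = 11:16 on Aug 24.
+8 hours and 42 minutes → arrive 19:58 UTC on Aug 24.
Flight 1 lands earlier by 3 hours 55 minutes.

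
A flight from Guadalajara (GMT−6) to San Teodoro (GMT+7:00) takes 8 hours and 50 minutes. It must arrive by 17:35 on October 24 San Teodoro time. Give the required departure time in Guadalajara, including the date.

19:45 on October 23

Target arrival in UTC: 17:35 − 7:00 = 10:35 on Oct 24.
Subtract 8 hours and 50 minutes → departure 01:45 UTC on Oct 24.
Guadalajara is UTC−6:00: 01:45 − 6:00 = 19:45 on Oct 23.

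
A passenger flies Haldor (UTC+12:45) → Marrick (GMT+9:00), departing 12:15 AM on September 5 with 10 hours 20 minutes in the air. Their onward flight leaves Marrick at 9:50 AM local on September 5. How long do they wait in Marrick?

Convert departure to UTC: 12:15 AM − 12:45 = 11:30 AM UTC on Sep 4.
Add 10 hours and 20 minutes flight time → 9:50 PM UTC.
Marrick is UTC+9:00, so local arrival = 9:50 PM + 9:00 = 6:50 AM on Sep 5.
Layover = 9:50 AM − 6:50 AM = 3 hours.

3 hours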